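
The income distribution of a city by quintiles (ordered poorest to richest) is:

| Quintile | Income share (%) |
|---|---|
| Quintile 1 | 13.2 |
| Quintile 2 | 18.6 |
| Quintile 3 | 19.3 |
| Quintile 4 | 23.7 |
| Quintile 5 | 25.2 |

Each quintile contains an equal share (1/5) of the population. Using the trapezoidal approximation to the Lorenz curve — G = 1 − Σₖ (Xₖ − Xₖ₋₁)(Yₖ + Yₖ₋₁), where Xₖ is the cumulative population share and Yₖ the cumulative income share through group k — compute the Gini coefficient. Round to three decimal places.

Cumulative income shares Yₖ: 0.1320, 0.3180, 0.5110, 0.7480, 1.0000
Σ (Xₖ−Xₖ₋₁)(Yₖ+Yₖ₋₁) = (1/5)(0.1320+0.0000) + (1/5)(0.3180+0.1320) + (1/5)(0.5110+0.3180) + (1/5)(0.7480+0.5110) + (1/5)(1.0000+0.7480)
  = 0.0264 + 0.0900 + 0.1658 + 0.2518 + 0.3496 = 0.8836
G = 1 − 0.8836 = 0.1164

0.116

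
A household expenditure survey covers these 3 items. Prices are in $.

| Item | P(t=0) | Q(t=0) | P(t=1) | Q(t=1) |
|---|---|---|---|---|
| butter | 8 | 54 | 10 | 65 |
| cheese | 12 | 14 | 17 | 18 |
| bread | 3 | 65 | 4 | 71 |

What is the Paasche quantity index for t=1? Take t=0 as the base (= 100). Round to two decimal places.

119.46

Paasche quantity index uses current-period prices as weights.
ΣP(t=1)·Q(t=1) = 10×65 + 17×18 + 4×71 = 650 + 306 + 284 = 1240
ΣP(t=1)·Q(t=0) = 10×54 + 17×14 + 4×65 = 540 + 238 + 260 = 1038
Index = 1240 / 1038 × 100 = 119.4605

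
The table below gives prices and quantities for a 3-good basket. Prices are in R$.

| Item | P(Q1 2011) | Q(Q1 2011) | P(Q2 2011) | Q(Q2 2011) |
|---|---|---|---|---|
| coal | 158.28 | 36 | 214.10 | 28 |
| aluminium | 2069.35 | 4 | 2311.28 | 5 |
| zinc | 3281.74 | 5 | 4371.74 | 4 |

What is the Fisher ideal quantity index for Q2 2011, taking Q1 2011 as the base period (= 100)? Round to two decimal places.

91.06

Laspeyres component (base-period weights):
ΣP(Q1 2011)Q(Q2 2011) = 158.28×28 + 2069.35×5 + 3281.74×4 = 4431.84 + 10346.75 + 13126.96 = 27905.55
ΣP(Q1 2011)Q(Q1 2011) = 158.28×36 + 2069.35×4 + 3281.74×5 = 5698.08 + 8277.4 + 16408.7 = 30384.18
L = 27905.55 / 30384.18 × 100 = 91.8424
Paasche component (current-period weights):
ΣP(Q2 2011)Q(Q2 2011) = 214.10×28 + 2311.28×5 + 4371.74×4 = 5994.8 + 11556.4 + 17486.96 = 35038.16
ΣP(Q2 2011)Q(Q1 2011) = 214.10×36 + 2311.28×4 + 4371.74×5 = 7707.6 + 9245.12 + 21858.7 = 38811.42
P = 35038.16 / 38811.42 × 100 = 90.2780
Fisher = √(L × P) = √(91.8424 × 90.2780) = 91.0568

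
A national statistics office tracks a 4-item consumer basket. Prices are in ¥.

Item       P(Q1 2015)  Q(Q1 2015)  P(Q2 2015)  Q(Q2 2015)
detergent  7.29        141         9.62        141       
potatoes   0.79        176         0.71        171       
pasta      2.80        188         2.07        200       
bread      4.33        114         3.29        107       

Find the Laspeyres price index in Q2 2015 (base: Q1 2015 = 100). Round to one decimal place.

Laspeyres price index uses base-period quantities as weights.
ΣP(Q2 2015)·Q(Q1 2015) = 9.62×141 + 0.71×176 + 2.07×188 + 3.29×114 = 1356.42 + 124.96 + 389.16 + 375.06 = 2245.6
ΣP(Q1 2015)·Q(Q1 2015) = 7.29×141 + 0.79×176 + 2.80×188 + 4.33×114 = 1027.89 + 139.04 + 526.4 + 493.62 = 2186.95
Index = 2245.6 / 2186.95 × 100 = 102.6818

102.7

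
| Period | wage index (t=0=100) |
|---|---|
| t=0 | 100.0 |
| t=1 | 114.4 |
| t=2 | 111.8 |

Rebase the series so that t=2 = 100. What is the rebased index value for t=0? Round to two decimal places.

Rebased(t=0) = 100.0 / 111.8 × 100 = 89.4454

89.45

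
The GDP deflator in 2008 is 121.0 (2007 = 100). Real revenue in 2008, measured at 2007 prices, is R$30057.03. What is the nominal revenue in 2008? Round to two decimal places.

36369.01

Nominal = Real × (Index/100) = 30057.03 × (121.0/100)
        = 30057.03 × 1.210 = 36369.0063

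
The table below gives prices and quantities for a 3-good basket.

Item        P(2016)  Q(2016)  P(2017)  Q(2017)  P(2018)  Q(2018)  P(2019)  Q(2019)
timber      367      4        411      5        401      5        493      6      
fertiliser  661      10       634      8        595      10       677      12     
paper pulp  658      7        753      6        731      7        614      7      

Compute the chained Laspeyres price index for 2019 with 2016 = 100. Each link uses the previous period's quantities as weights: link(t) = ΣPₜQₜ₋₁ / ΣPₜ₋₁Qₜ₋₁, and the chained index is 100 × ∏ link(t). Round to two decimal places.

103.60

Link 2016→2017:
ΣP(2017)Q(2016) = 411×4 + 634×10 + 753×7 = 1644 + 6340 + 5271 = 13255
ΣP(2016)Q(2016) = 367×4 + 661×10 + 658×7 = 1468 + 6610 + 4606 = 12684
link = 13255/12684 = 1.045017
Link 2017→2018:
ΣP(2018)Q(2017) = 401×5 + 595×8 + 731×6 = 2005 + 4760 + 4386 = 11151
ΣP(2017)Q(2017) = 411×5 + 634×8 + 753×6 = 2055 + 5072 + 4518 = 11645
link = 11151/11645 = 0.957578
Link 2018→2019:
ΣP(2019)Q(2018) = 493×5 + 677×10 + 614×7 = 2465 + 6770 + 4298 = 13533
ΣP(2018)Q(2018) = 401×5 + 595×10 + 731×7 = 2005 + 5950 + 5117 = 13072
link = 13533/13072 = 1.035266
Chained index = 100 × 1.045017 × 0.957578 × 1.035266 = 103.5976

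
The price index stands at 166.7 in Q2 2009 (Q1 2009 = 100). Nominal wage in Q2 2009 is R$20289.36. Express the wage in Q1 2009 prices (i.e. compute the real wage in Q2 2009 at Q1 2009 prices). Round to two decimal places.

12171.18

Real = Nominal ÷ (Index/100) = 20289.36 ÷ (166.7/100)
     = 20289.36 ÷ 1.667 = 12171.1818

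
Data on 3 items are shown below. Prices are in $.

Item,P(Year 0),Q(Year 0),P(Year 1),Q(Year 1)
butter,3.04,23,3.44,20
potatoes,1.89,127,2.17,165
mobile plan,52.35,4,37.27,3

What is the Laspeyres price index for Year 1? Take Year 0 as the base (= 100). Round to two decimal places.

97.00

Laspeyres price index uses base-period quantities as weights.
ΣP(Year 1)·Q(Year 0) = 3.44×23 + 2.17×127 + 37.27×4 = 79.12 + 275.59 + 149.08 = 503.79
ΣP(Year 0)·Q(Year 0) = 3.04×23 + 1.89×127 + 52.35×4 = 69.92 + 240.03 + 209.4 = 519.35
Index = 503.79 / 519.35 × 100 = 97.0039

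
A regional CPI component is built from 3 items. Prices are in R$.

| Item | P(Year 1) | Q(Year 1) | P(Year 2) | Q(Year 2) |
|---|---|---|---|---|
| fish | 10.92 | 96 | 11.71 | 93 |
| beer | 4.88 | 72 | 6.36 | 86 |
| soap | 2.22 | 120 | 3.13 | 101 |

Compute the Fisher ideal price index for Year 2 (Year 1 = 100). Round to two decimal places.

Laspeyres component (base-period weights):
ΣP(Year 2)Q(Year 1) = 11.71×96 + 6.36×72 + 3.13×120 = 1124.16 + 457.92 + 375.6 = 1957.68
ΣP(Year 1)Q(Year 1) = 10.92×96 + 4.88×72 + 2.22×120 = 1048.32 + 351.36 + 266.4 = 1666.08
L = 1957.68 / 1666.08 × 100 = 117.5022
Paasche component (current-period weights):
ΣP(Year 2)Q(Year 2) = 11.71×93 + 6.36×86 + 3.13×101 = 1089.03 + 546.96 + 316.13 = 1952.12
ΣP(Year 1)Q(Year 2) = 10.92×93 + 4.88×86 + 2.22×101 = 1015.56 + 419.68 + 224.22 = 1659.46
P = 1952.12 / 1659.46 × 100 = 117.6359
Fisher = √(L × P) = √(117.5022 × 117.6359) = 117.5690

117.57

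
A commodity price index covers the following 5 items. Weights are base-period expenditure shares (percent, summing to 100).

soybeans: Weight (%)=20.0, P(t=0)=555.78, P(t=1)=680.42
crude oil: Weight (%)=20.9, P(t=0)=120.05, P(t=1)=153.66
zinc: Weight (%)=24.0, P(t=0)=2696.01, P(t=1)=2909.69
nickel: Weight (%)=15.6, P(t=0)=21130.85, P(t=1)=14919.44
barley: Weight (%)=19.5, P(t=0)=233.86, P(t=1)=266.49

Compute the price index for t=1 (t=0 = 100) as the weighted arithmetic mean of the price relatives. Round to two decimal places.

soybeans: 20.0 × (680.42/555.78) = 20.0 × 1.224261 = 24.4852
crude oil: 20.9 × (153.66/120.05) = 20.9 × 1.279967 = 26.7513
zinc: 24.0 × (2909.69/2696.01) = 24.0 × 1.079258 = 25.9022
nickel: 15.6 × (14919.44/21130.85) = 15.6 × 0.706050 = 11.0144
barley: 19.5 × (266.49/233.86) = 19.5 × 1.139528 = 22.2208
Index = Σ wᵢ·(p₁ᵢ/p₀ᵢ) = 24.4852 + 26.7513 + 25.9022 + 11.0144 + 22.2208 = 110.3739

110.37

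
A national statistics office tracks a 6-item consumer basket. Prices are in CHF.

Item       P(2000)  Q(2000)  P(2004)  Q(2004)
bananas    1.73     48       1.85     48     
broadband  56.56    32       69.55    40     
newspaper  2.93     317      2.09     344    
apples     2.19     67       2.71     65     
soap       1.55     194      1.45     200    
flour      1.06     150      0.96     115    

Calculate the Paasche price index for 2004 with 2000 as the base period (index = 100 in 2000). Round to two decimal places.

Paasche price index uses current-period quantities as weights.
ΣP(2004)·Q(2004) = 1.85×48 + 69.55×40 + 2.09×344 + 2.71×65 + 1.45×200 + 0.96×115 = 88.8 + 2782 + 718.96 + 176.15 + 290 + 110.4 = 4166.31
ΣP(2000)·Q(2004) = 1.73×48 + 56.56×40 + 2.93×344 + 2.19×65 + 1.55×200 + 1.06×115 = 83.04 + 2262.4 + 1007.92 + 142.35 + 310 + 121.9 = 3927.61
Index = 4166.31 / 3927.61 × 100 = 106.0775

106.08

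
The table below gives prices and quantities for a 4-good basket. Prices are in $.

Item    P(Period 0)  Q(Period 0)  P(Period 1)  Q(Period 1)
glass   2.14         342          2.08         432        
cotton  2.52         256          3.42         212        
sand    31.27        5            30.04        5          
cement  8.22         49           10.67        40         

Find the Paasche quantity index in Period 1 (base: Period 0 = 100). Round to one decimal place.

Paasche quantity index uses current-period prices as weights.
ΣP(Period 1)·Q(Period 1) = 2.08×432 + 3.42×212 + 30.04×5 + 10.67×40 = 898.56 + 725.04 + 150.2 + 426.8 = 2200.6
ΣP(Period 1)·Q(Period 0) = 2.08×342 + 3.42×256 + 30.04×5 + 10.67×49 = 711.36 + 875.52 + 150.2 + 522.83 = 2259.91
Index = 2200.6 / 2259.91 × 100 = 97.3756

97.4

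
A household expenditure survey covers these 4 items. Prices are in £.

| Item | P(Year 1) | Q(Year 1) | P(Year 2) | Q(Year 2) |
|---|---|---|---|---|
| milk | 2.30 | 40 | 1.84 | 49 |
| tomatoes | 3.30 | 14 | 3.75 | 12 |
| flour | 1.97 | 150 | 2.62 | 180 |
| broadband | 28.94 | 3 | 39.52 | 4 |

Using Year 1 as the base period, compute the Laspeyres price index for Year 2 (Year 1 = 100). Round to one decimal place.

Laspeyres price index uses base-period quantities as weights.
ΣP(Year 2)·Q(Year 1) = 1.84×40 + 3.75×14 + 2.62×150 + 39.52×3 = 73.6 + 52.5 + 393 + 118.56 = 637.66
ΣP(Year 1)·Q(Year 1) = 2.30×40 + 3.30×14 + 1.97×150 + 28.94×3 = 92 + 46.2 + 295.5 + 86.82 = 520.52
Index = 637.66 / 520.52 × 100 = 122.5044

122.5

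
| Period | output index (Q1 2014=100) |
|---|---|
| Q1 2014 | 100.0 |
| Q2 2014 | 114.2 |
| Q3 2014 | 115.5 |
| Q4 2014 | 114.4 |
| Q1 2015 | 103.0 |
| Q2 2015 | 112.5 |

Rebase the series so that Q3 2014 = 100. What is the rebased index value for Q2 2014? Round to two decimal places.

98.87

Rebased(Q2 2014) = 114.2 / 115.5 × 100 = 98.8745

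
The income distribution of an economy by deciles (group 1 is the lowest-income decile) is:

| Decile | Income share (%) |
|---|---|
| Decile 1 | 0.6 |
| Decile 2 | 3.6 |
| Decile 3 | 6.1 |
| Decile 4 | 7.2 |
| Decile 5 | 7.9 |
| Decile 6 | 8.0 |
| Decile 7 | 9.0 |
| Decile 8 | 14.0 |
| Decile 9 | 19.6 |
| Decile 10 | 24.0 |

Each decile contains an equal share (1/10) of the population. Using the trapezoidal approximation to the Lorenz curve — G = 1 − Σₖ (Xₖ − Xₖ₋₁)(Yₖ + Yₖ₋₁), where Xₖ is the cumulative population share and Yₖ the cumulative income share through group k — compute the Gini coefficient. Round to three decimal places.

0.368

Cumulative income shares Yₖ: 0.0060, 0.0420, 0.1030, 0.1750, 0.2540, 0.3340, 0.4240, 0.5640, 0.7600, 1.0000
Σ (Xₖ−Xₖ₋₁)(Yₖ+Yₖ₋₁) = (1/10)(0.0060+0.0000) + (1/10)(0.0420+0.0060) + (1/10)(0.1030+0.0420) + (1/10)(0.1750+0.1030) + (1/10)(0.2540+0.1750) + (1/10)(0.3340+0.2540) + (1/10)(0.4240+0.3340) + (1/10)(0.5640+0.4240) + (1/10)(0.7600+0.5640) + (1/10)(1.0000+0.7600)
  = 0.0006 + 0.0048 + 0.0145 + 0.0278 + 0.0429 + 0.0588 + 0.0758 + 0.0988 + 0.1324 + 0.1760 = 0.6324
G = 1 − 0.6324 = 0.3676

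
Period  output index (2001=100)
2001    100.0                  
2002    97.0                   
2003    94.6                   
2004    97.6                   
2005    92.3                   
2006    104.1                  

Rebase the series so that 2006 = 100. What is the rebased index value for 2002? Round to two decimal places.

Rebased(2002) = 97.0 / 104.1 × 100 = 93.1796

93.18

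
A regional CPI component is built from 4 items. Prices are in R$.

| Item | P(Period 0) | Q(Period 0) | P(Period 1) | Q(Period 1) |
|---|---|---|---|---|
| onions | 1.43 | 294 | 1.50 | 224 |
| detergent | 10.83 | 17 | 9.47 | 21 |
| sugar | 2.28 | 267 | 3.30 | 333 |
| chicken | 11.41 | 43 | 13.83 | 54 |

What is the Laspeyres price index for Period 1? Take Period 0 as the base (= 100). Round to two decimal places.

121.94

Laspeyres price index uses base-period quantities as weights.
ΣP(Period 1)·Q(Period 0) = 1.50×294 + 9.47×17 + 3.30×267 + 13.83×43 = 441 + 160.99 + 881.1 + 594.69 = 2077.78
ΣP(Period 0)·Q(Period 0) = 1.43×294 + 10.83×17 + 2.28×267 + 11.41×43 = 420.42 + 184.11 + 608.76 + 490.63 = 1703.92
Index = 2077.78 / 1703.92 × 100 = 121.9412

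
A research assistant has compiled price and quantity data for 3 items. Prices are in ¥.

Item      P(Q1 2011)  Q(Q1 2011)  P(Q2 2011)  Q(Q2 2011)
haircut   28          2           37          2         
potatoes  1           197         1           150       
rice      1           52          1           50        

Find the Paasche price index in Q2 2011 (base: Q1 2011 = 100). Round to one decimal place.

Paasche price index uses current-period quantities as weights.
ΣP(Q2 2011)·Q(Q2 2011) = 37×2 + 1×150 + 1×50 = 74 + 150 + 50 = 274
ΣP(Q1 2011)·Q(Q2 2011) = 28×2 + 1×150 + 1×50 = 56 + 150 + 50 = 256
Index = 274 / 256 × 100 = 107.0312

107.0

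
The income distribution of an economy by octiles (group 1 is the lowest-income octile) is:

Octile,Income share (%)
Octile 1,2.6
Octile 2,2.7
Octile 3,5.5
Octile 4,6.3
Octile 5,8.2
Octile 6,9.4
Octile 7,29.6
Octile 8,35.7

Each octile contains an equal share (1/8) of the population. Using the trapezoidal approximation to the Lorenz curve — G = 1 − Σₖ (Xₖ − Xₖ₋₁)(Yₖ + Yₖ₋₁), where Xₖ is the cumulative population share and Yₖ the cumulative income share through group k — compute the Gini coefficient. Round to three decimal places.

0.475

Cumulative income shares Yₖ: 0.0260, 0.0530, 0.1080, 0.1710, 0.2530, 0.3470, 0.6430, 1.0000
Σ (Xₖ−Xₖ₋₁)(Yₖ+Yₖ₋₁) = (1/8)(0.0260+0.0000) + (1/8)(0.0530+0.0260) + (1/8)(0.1080+0.0530) + (1/8)(0.1710+0.1080) + (1/8)(0.2530+0.1710) + (1/8)(0.3470+0.2530) + (1/8)(0.6430+0.3470) + (1/8)(1.0000+0.6430)
  = 0.0033 + 0.0099 + 0.0201 + 0.0349 + 0.0530 + 0.0750 + 0.1237 + 0.2054 = 0.5252
G = 1 − 0.5252 = 0.4748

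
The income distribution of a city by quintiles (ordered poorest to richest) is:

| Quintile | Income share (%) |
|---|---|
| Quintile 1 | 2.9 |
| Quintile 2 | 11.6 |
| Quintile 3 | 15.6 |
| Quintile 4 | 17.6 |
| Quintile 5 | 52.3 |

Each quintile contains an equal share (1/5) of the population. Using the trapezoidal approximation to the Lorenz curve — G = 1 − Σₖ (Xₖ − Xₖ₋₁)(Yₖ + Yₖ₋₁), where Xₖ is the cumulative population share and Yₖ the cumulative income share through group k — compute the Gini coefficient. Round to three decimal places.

Cumulative income shares Yₖ: 0.0290, 0.1450, 0.3010, 0.4770, 1.0000
Σ (Xₖ−Xₖ₋₁)(Yₖ+Yₖ₋₁) = (1/5)(0.0290+0.0000) + (1/5)(0.1450+0.0290) + (1/5)(0.3010+0.1450) + (1/5)(0.4770+0.3010) + (1/5)(1.0000+0.4770)
  = 0.0058 + 0.0348 + 0.0892 + 0.1556 + 0.2954 = 0.5808
G = 1 − 0.5808 = 0.4192

0.419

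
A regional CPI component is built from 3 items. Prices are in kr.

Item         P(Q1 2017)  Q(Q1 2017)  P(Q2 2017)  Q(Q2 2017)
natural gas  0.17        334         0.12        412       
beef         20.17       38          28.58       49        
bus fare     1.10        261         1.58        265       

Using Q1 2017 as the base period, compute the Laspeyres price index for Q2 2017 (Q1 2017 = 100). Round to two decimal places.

138.56

Laspeyres price index uses base-period quantities as weights.
ΣP(Q2 2017)·Q(Q1 2017) = 0.12×334 + 28.58×38 + 1.58×261 = 40.08 + 1086.04 + 412.38 = 1538.5
ΣP(Q1 2017)·Q(Q1 2017) = 0.17×334 + 20.17×38 + 1.10×261 = 56.78 + 766.46 + 287.1 = 1110.34
Index = 1538.5 / 1110.34 × 100 = 138.5612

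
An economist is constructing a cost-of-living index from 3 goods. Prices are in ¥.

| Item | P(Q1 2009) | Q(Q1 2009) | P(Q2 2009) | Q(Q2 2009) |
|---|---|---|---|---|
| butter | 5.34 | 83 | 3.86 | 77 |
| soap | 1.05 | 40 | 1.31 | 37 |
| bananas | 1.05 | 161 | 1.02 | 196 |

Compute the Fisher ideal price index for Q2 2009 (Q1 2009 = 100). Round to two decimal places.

82.63

Laspeyres component (base-period weights):
ΣP(Q2 2009)Q(Q1 2009) = 3.86×83 + 1.31×40 + 1.02×161 = 320.38 + 52.4 + 164.22 = 537
ΣP(Q1 2009)Q(Q1 2009) = 5.34×83 + 1.05×40 + 1.05×161 = 443.22 + 42 + 169.05 = 654.27
L = 537 / 654.27 × 100 = 82.0762
Paasche component (current-period weights):
ΣP(Q2 2009)Q(Q2 2009) = 3.86×77 + 1.31×37 + 1.02×196 = 297.22 + 48.47 + 199.92 = 545.61
ΣP(Q1 2009)Q(Q2 2009) = 5.34×77 + 1.05×37 + 1.05×196 = 411.18 + 38.85 + 205.8 = 655.83
P = 545.61 / 655.83 × 100 = 83.1938
Fisher = √(L × P) = √(82.0762 × 83.1938) = 82.6331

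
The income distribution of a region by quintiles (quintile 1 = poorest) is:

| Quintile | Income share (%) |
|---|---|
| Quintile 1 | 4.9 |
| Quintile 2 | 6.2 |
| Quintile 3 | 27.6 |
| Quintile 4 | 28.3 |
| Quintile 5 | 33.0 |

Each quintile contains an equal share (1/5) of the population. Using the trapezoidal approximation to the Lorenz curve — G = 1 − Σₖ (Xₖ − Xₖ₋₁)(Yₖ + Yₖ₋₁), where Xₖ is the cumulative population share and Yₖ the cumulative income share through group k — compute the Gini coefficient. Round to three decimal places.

0.313

Cumulative income shares Yₖ: 0.0490, 0.1110, 0.3870, 0.6700, 1.0000
Σ (Xₖ−Xₖ₋₁)(Yₖ+Yₖ₋₁) = (1/5)(0.0490+0.0000) + (1/5)(0.1110+0.0490) + (1/5)(0.3870+0.1110) + (1/5)(0.6700+0.3870) + (1/5)(1.0000+0.6700)
  = 0.0098 + 0.0320 + 0.0996 + 0.2114 + 0.3340 = 0.6868
G = 1 − 0.6868 = 0.3132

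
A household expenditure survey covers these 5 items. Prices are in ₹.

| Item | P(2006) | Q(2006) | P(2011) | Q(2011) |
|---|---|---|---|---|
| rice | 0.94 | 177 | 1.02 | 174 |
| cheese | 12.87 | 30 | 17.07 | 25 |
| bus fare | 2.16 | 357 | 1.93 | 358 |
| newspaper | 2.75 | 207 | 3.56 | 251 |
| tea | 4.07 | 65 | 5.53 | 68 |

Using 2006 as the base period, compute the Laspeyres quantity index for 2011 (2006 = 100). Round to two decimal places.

Laspeyres quantity index uses base-period prices as weights.
ΣP(2006)·Q(2011) = 0.94×174 + 12.87×25 + 2.16×358 + 2.75×251 + 4.07×68 = 163.56 + 321.75 + 773.28 + 690.25 + 276.76 = 2225.6
ΣP(2006)·Q(2006) = 0.94×177 + 12.87×30 + 2.16×357 + 2.75×207 + 4.07×65 = 166.38 + 386.1 + 771.12 + 569.25 + 264.55 = 2157.4
Index = 2225.6 / 2157.4 × 100 = 103.1612

103.16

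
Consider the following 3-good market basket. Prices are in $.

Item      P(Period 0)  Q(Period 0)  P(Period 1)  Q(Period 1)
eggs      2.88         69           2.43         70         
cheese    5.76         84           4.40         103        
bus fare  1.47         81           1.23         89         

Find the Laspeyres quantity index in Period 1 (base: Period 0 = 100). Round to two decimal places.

115.48

Laspeyres quantity index uses base-period prices as weights.
ΣP(Period 0)·Q(Period 1) = 2.88×70 + 5.76×103 + 1.47×89 = 201.6 + 593.28 + 130.83 = 925.71
ΣP(Period 0)·Q(Period 0) = 2.88×69 + 5.76×84 + 1.47×81 = 198.72 + 483.84 + 119.07 = 801.63
Index = 925.71 / 801.63 × 100 = 115.4785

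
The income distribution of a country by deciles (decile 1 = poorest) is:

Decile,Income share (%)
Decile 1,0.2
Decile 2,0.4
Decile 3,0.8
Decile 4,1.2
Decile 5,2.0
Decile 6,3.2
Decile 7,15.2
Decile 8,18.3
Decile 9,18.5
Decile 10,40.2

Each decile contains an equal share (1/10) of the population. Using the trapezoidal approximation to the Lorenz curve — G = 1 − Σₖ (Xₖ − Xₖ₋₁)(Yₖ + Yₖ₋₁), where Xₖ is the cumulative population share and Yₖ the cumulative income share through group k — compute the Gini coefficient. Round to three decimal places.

0.617

Cumulative income shares Yₖ: 0.0020, 0.0060, 0.0140, 0.0260, 0.0460, 0.0780, 0.2300, 0.4130, 0.5980, 1.0000
Σ (Xₖ−Xₖ₋₁)(Yₖ+Yₖ₋₁) = (1/10)(0.0020+0.0000) + (1/10)(0.0060+0.0020) + (1/10)(0.0140+0.0060) + (1/10)(0.0260+0.0140) + (1/10)(0.0460+0.0260) + (1/10)(0.0780+0.0460) + (1/10)(0.2300+0.0780) + (1/10)(0.4130+0.2300) + (1/10)(0.5980+0.4130) + (1/10)(1.0000+0.5980)
  = 0.0002 + 0.0008 + 0.0020 + 0.0040 + 0.0072 + 0.0124 + 0.0308 + 0.0643 + 0.1011 + 0.1598 = 0.3826
G = 1 − 0.3826 = 0.6174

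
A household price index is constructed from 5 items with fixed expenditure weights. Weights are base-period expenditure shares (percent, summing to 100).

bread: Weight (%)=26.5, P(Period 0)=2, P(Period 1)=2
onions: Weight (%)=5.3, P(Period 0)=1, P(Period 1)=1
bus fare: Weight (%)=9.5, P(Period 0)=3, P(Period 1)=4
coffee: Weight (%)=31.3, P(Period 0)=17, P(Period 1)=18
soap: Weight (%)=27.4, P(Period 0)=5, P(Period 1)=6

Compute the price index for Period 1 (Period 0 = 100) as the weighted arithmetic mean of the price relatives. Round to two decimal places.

bread: 26.5 × (2/2) = 26.5 × 1.000000 = 26.5000
onions: 5.3 × (1/1) = 5.3 × 1.000000 = 5.3000
bus fare: 9.5 × (4/3) = 9.5 × 1.333333 = 12.6667
coffee: 31.3 × (18/17) = 31.3 × 1.058824 = 33.1412
soap: 27.4 × (6/5) = 27.4 × 1.200000 = 32.8800
Index = Σ wᵢ·(p₁ᵢ/p₀ᵢ) = 26.5000 + 5.3000 + 12.6667 + 33.1412 + 32.8800 = 110.4878

110.49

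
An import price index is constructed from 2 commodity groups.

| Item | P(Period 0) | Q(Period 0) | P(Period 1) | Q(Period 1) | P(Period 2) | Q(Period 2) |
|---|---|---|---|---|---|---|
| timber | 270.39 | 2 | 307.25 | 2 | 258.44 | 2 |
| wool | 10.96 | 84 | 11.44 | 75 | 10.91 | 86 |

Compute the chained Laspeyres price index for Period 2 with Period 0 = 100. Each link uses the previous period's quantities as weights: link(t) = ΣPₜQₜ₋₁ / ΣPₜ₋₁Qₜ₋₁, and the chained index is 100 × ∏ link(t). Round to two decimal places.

97.75

Link Period 0→Period 1:
ΣP(Period 1)Q(Period 0) = 307.25×2 + 11.44×84 = 614.5 + 960.96 = 1575.46
ΣP(Period 0)Q(Period 0) = 270.39×2 + 10.96×84 = 540.78 + 920.64 = 1461.42
link = 1575.46/1461.42 = 1.078034
Link Period 1→Period 2:
ΣP(Period 2)Q(Period 1) = 258.44×2 + 10.91×75 = 516.88 + 818.25 = 1335.13
ΣP(Period 1)Q(Period 1) = 307.25×2 + 11.44×75 = 614.5 + 858 = 1472.5
link = 1335.13/1472.5 = 0.906710
Chained index = 100 × 1.078034 × 0.906710 = 97.7464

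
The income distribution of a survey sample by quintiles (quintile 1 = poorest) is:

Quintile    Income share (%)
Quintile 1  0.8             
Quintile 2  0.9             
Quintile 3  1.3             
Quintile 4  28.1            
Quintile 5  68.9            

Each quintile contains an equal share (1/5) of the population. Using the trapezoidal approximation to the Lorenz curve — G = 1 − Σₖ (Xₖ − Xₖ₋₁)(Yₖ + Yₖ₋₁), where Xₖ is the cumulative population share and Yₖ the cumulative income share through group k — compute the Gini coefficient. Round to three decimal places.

Cumulative income shares Yₖ: 0.0080, 0.0170, 0.0300, 0.3110, 1.0000
Σ (Xₖ−Xₖ₋₁)(Yₖ+Yₖ₋₁) = (1/5)(0.0080+0.0000) + (1/5)(0.0170+0.0080) + (1/5)(0.0300+0.0170) + (1/5)(0.3110+0.0300) + (1/5)(1.0000+0.3110)
  = 0.0016 + 0.0050 + 0.0094 + 0.0682 + 0.2622 = 0.3464
G = 1 − 0.3464 = 0.6536

0.654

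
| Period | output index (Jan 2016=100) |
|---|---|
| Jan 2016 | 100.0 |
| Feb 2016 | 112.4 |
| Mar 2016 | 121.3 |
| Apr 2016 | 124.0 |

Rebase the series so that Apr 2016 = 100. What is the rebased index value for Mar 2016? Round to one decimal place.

97.8

Rebased(Mar 2016) = 121.3 / 124.0 × 100 = 97.8226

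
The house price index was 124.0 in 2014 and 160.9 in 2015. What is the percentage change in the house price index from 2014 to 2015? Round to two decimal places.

29.76%

Change = (160.9 − 124.0) / 124.0 × 100
       = 36.9 / 124.0 × 100 = 29.7581%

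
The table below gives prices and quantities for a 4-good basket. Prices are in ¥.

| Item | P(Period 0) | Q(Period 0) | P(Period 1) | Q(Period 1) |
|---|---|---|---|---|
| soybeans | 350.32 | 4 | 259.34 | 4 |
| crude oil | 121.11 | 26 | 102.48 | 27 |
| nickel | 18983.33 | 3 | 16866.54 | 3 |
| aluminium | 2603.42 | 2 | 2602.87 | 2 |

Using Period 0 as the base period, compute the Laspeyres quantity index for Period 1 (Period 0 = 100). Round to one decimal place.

100.2

Laspeyres quantity index uses base-period prices as weights.
ΣP(Period 0)·Q(Period 1) = 350.32×4 + 121.11×27 + 18983.33×3 + 2603.42×2 = 1401.28 + 3269.97 + 56949.99 + 5206.84 = 66828.08
ΣP(Period 0)·Q(Period 0) = 350.32×4 + 121.11×26 + 18983.33×3 + 2603.42×2 = 1401.28 + 3148.86 + 56949.99 + 5206.84 = 66706.97
Index = 66828.08 / 66706.97 × 100 = 100.1816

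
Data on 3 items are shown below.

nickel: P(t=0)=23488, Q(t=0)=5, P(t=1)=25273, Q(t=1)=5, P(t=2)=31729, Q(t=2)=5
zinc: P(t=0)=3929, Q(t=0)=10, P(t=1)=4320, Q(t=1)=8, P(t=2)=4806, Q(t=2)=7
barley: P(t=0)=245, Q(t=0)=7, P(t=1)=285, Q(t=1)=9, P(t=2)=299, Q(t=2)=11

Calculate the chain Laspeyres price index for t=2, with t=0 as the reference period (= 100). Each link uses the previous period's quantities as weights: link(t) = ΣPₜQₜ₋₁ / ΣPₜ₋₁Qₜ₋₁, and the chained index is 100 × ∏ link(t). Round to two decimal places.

Link t=0→t=1:
ΣP(t=1)Q(t=0) = 25273×5 + 4320×10 + 285×7 = 126365 + 43200 + 1995 = 171560
ΣP(t=0)Q(t=0) = 23488×5 + 3929×10 + 245×7 = 117440 + 39290 + 1715 = 158445
link = 171560/158445 = 1.082773
Link t=1→t=2:
ΣP(t=2)Q(t=1) = 31729×5 + 4806×8 + 299×9 = 158645 + 38448 + 2691 = 199784
ΣP(t=1)Q(t=1) = 25273×5 + 4320×8 + 285×9 = 126365 + 34560 + 2565 = 163490
link = 199784/163490 = 1.221995
Chained index = 100 × 1.082773 × 1.221995 = 132.3144

132.31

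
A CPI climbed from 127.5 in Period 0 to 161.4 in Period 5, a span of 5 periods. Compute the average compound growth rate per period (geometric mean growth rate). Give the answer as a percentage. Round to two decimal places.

Growth factor = (161.4/127.5)^(1/5) = (1.265882)^(1/5) = 1.048283
Growth rate = 1.048283 − 1 = 0.048283 = 4.8283%

4.83%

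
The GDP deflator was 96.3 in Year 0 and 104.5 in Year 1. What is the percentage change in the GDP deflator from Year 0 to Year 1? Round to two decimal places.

Change = (104.5 − 96.3) / 96.3 × 100
       = 8.2 / 96.3 × 100 = 8.5151%

8.52%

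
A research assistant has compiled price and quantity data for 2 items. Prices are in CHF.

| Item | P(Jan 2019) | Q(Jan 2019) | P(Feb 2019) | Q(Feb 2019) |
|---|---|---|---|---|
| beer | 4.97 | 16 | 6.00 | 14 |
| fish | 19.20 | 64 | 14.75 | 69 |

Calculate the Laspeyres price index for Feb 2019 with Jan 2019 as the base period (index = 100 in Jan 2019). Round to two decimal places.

79.49

Laspeyres price index uses base-period quantities as weights.
ΣP(Feb 2019)·Q(Jan 2019) = 6.00×16 + 14.75×64 = 96 + 944 = 1040
ΣP(Jan 2019)·Q(Jan 2019) = 4.97×16 + 19.20×64 = 79.52 + 1228.8 = 1308.32
Index = 1040 / 1308.32 × 100 = 79.4913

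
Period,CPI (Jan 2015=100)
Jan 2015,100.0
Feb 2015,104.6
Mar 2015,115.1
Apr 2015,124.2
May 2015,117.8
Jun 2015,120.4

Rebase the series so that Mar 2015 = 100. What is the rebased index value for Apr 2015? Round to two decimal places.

Rebased(Apr 2015) = 124.2 / 115.1 × 100 = 107.9062

107.91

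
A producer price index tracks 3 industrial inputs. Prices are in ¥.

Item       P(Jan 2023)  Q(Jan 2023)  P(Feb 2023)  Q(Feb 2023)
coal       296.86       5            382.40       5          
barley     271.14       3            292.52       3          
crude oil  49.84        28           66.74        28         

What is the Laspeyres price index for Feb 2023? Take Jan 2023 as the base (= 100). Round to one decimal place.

126.1

Laspeyres price index uses base-period quantities as weights.
ΣP(Feb 2023)·Q(Jan 2023) = 382.40×5 + 292.52×3 + 66.74×28 = 1912 + 877.56 + 1868.72 = 4658.28
ΣP(Jan 2023)·Q(Jan 2023) = 296.86×5 + 271.14×3 + 49.84×28 = 1484.3 + 813.42 + 1395.52 = 3693.24
Index = 4658.28 / 3693.24 × 100 = 126.1299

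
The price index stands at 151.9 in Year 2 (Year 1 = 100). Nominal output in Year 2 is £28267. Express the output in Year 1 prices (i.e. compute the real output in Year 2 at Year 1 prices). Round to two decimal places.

18608.95

Real = Nominal ÷ (Index/100) = 28267 ÷ (151.9/100)
     = 28267 ÷ 1.519 = 18608.9533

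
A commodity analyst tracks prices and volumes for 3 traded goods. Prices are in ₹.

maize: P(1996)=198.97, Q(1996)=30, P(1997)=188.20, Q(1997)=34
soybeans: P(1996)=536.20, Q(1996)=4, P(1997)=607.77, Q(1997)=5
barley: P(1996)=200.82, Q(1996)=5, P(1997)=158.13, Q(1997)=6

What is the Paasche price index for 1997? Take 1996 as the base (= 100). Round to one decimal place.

Paasche price index uses current-period quantities as weights.
ΣP(1997)·Q(1997) = 188.20×34 + 607.77×5 + 158.13×6 = 6398.8 + 3038.85 + 948.78 = 10386.43
ΣP(1996)·Q(1997) = 198.97×34 + 536.20×5 + 200.82×6 = 6764.98 + 2681 + 1204.92 = 10650.9
Index = 10386.43 / 10650.9 × 100 = 97.5169

97.5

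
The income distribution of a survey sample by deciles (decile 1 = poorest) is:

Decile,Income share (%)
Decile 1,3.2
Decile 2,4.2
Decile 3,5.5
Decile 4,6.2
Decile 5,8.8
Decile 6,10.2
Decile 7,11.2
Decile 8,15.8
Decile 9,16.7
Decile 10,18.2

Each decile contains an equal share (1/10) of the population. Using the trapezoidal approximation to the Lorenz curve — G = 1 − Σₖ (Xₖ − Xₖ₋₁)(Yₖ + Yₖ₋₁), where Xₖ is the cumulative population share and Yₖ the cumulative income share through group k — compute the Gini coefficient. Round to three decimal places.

0.290

Cumulative income shares Yₖ: 0.0320, 0.0740, 0.1290, 0.1910, 0.2790, 0.3810, 0.4930, 0.6510, 0.8180, 1.0000
Σ (Xₖ−Xₖ₋₁)(Yₖ+Yₖ₋₁) = (1/10)(0.0320+0.0000) + (1/10)(0.0740+0.0320) + (1/10)(0.1290+0.0740) + (1/10)(0.1910+0.1290) + (1/10)(0.2790+0.1910) + (1/10)(0.3810+0.2790) + (1/10)(0.4930+0.3810) + (1/10)(0.6510+0.4930) + (1/10)(0.8180+0.6510) + (1/10)(1.0000+0.8180)
  = 0.0032 + 0.0106 + 0.0203 + 0.0320 + 0.0470 + 0.0660 + 0.0874 + 0.1144 + 0.1469 + 0.1818 = 0.7096
G = 1 − 0.7096 = 0.2904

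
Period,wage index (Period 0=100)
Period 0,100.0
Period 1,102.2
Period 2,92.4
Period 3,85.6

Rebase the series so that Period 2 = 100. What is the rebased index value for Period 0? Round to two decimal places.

Rebased(Period 0) = 100.0 / 92.4 × 100 = 108.2251

108.23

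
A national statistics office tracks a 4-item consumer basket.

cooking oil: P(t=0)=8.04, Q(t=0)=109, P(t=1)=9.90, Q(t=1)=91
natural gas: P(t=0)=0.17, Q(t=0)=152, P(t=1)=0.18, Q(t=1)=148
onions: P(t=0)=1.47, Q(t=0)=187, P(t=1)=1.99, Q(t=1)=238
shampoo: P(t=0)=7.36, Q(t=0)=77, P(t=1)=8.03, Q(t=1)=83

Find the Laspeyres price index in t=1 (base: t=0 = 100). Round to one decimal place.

120.2

Laspeyres price index uses base-period quantities as weights.
ΣP(t=1)·Q(t=0) = 9.90×109 + 0.18×152 + 1.99×187 + 8.03×77 = 1079.1 + 27.36 + 372.13 + 618.31 = 2096.9
ΣP(t=0)·Q(t=0) = 8.04×109 + 0.17×152 + 1.47×187 + 7.36×77 = 876.36 + 25.84 + 274.89 + 566.72 = 1743.81
Index = 2096.9 / 1743.81 × 100 = 120.2482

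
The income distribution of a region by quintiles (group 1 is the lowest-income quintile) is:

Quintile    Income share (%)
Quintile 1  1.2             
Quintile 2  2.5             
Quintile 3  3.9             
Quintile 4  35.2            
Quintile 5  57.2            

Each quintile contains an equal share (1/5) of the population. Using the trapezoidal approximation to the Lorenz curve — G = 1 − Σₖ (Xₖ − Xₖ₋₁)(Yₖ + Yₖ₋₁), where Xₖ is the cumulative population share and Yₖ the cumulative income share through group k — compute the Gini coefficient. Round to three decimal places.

0.579

Cumulative income shares Yₖ: 0.0120, 0.0370, 0.0760, 0.4280, 1.0000
Σ (Xₖ−Xₖ₋₁)(Yₖ+Yₖ₋₁) = (1/5)(0.0120+0.0000) + (1/5)(0.0370+0.0120) + (1/5)(0.0760+0.0370) + (1/5)(0.4280+0.0760) + (1/5)(1.0000+0.4280)
  = 0.0024 + 0.0098 + 0.0226 + 0.1008 + 0.2856 = 0.4212
G = 1 − 0.4212 = 0.5788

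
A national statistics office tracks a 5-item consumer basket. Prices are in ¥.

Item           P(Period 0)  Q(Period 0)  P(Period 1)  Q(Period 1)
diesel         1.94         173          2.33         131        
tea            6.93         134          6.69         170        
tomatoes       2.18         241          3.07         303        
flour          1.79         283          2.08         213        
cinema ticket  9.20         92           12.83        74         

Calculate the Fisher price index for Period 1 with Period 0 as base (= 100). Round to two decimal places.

Laspeyres component (base-period weights):
ΣP(Period 1)Q(Period 0) = 2.33×173 + 6.69×134 + 3.07×241 + 2.08×283 + 12.83×92 = 403.09 + 896.46 + 739.87 + 588.64 + 1180.36 = 3808.42
ΣP(Period 0)Q(Period 0) = 1.94×173 + 6.93×134 + 2.18×241 + 1.79×283 + 9.20×92 = 335.62 + 928.62 + 525.38 + 506.57 + 846.4 = 3142.59
L = 3808.42 / 3142.59 × 100 = 121.1873
Paasche component (current-period weights):
ΣP(Period 1)Q(Period 1) = 2.33×131 + 6.69×170 + 3.07×303 + 2.08×213 + 12.83×74 = 305.23 + 1137.3 + 930.21 + 443.04 + 949.42 = 3765.2
ΣP(Period 0)Q(Period 1) = 1.94×131 + 6.93×170 + 2.18×303 + 1.79×213 + 9.20×74 = 254.14 + 1178.1 + 660.54 + 381.27 + 680.8 = 3154.85
P = 3765.2 / 3154.85 × 100 = 119.3464
Fisher = √(L × P) = √(121.1873 × 119.3464) = 120.2633

120.26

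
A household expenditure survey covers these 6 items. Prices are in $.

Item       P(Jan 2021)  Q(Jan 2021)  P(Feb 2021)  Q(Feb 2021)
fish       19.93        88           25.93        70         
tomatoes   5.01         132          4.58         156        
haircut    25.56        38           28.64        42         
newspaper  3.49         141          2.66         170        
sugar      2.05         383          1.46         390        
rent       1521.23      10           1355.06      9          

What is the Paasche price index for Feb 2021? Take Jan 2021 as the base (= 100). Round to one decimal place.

92.4

Paasche price index uses current-period quantities as weights.
ΣP(Feb 2021)·Q(Feb 2021) = 25.93×70 + 4.58×156 + 28.64×42 + 2.66×170 + 1.46×390 + 1355.06×9 = 1815.1 + 714.48 + 1202.88 + 452.2 + 569.4 + 12195.54 = 16949.6
ΣP(Jan 2021)·Q(Feb 2021) = 19.93×70 + 5.01×156 + 25.56×42 + 3.49×170 + 2.05×390 + 1521.23×9 = 1395.1 + 781.56 + 1073.52 + 593.3 + 799.5 + 13691.07 = 18334.05
Index = 16949.6 / 18334.05 × 100 = 92.4487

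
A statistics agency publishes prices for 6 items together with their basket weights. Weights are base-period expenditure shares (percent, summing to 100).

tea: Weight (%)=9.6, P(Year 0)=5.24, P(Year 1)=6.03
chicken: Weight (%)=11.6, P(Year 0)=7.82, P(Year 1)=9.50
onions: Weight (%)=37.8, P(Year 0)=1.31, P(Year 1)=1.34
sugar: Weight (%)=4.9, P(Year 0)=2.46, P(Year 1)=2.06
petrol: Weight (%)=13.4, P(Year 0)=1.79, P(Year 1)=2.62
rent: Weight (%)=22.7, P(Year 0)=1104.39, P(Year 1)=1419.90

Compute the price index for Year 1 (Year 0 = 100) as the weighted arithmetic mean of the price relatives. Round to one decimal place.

116.7

tea: 9.6 × (6.03/5.24) = 9.6 × 1.150763 = 11.0473
chicken: 11.6 × (9.50/7.82) = 11.6 × 1.214834 = 14.0921
onions: 37.8 × (1.34/1.31) = 37.8 × 1.022901 = 38.6656
sugar: 4.9 × (2.06/2.46) = 4.9 × 0.837398 = 4.1033
petrol: 13.4 × (2.62/1.79) = 13.4 × 1.463687 = 19.6134
rent: 22.7 × (1419.90/1104.39) = 22.7 × 1.285687 = 29.1851
Index = Σ wᵢ·(p₁ᵢ/p₀ᵢ) = 11.0473 + 14.0921 + 38.6656 + 4.1033 + 19.6134 + 29.1851 = 116.7068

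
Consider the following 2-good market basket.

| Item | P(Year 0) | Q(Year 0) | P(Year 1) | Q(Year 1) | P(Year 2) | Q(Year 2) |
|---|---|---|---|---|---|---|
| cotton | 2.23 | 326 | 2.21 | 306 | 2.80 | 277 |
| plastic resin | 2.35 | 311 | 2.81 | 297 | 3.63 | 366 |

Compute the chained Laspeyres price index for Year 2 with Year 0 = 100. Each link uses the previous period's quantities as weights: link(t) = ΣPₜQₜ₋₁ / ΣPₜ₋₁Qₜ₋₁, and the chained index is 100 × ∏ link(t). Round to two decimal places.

140.06

Link Year 0→Year 1:
ΣP(Year 1)Q(Year 0) = 2.21×326 + 2.81×311 = 720.46 + 873.91 = 1594.37
ΣP(Year 0)Q(Year 0) = 2.23×326 + 2.35×311 = 726.98 + 730.85 = 1457.83
link = 1594.37/1457.83 = 1.093660
Link Year 1→Year 2:
ΣP(Year 2)Q(Year 1) = 2.80×306 + 3.63×297 = 856.8 + 1078.11 = 1934.91
ΣP(Year 1)Q(Year 1) = 2.21×306 + 2.81×297 = 676.26 + 834.57 = 1510.83
link = 1934.91/1510.83 = 1.280693
Chained index = 100 × 1.093660 × 1.280693 = 140.0643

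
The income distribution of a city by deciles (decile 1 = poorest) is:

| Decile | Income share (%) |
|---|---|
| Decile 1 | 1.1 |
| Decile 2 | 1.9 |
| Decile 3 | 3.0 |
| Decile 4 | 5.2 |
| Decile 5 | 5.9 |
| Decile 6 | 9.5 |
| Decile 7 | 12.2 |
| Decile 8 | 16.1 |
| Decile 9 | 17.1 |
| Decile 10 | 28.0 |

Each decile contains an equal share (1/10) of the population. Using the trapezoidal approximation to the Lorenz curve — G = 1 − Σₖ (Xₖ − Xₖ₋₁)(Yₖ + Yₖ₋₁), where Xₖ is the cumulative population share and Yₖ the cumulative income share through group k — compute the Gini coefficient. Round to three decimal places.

Cumulative income shares Yₖ: 0.0110, 0.0300, 0.0600, 0.1120, 0.1710, 0.2660, 0.3880, 0.5490, 0.7200, 1.0000
Σ (Xₖ−Xₖ₋₁)(Yₖ+Yₖ₋₁) = (1/10)(0.0110+0.0000) + (1/10)(0.0300+0.0110) + (1/10)(0.0600+0.0300) + (1/10)(0.1120+0.0600) + (1/10)(0.1710+0.1120) + (1/10)(0.2660+0.1710) + (1/10)(0.3880+0.2660) + (1/10)(0.5490+0.3880) + (1/10)(0.7200+0.5490) + (1/10)(1.0000+0.7200)
  = 0.0011 + 0.0041 + 0.0090 + 0.0172 + 0.0283 + 0.0437 + 0.0654 + 0.0937 + 0.1269 + 0.1720 = 0.5614
G = 1 − 0.5614 = 0.4386

0.439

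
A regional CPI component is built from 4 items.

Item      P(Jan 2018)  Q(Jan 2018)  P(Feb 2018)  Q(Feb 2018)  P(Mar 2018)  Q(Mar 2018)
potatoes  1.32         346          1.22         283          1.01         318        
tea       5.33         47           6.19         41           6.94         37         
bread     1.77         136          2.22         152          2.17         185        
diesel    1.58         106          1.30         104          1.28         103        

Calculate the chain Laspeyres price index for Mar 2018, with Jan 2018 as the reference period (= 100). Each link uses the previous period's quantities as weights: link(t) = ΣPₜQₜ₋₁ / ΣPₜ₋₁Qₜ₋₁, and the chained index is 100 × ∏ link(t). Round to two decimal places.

Link Jan 2018→Feb 2018:
ΣP(Feb 2018)Q(Jan 2018) = 1.22×346 + 6.19×47 + 2.22×136 + 1.30×106 = 422.12 + 290.93 + 301.92 + 137.8 = 1152.77
ΣP(Jan 2018)Q(Jan 2018) = 1.32×346 + 5.33×47 + 1.77×136 + 1.58×106 = 456.72 + 250.51 + 240.72 + 167.48 = 1115.43
link = 1152.77/1115.43 = 1.033476
Link Feb 2018→Mar 2018:
ΣP(Mar 2018)Q(Feb 2018) = 1.01×283 + 6.94×41 + 2.17×152 + 1.28×104 = 285.83 + 284.54 + 329.84 + 133.12 = 1033.33
ΣP(Feb 2018)Q(Feb 2018) = 1.22×283 + 6.19×41 + 2.22×152 + 1.30×104 = 345.26 + 253.79 + 337.44 + 135.2 = 1071.69
link = 1033.33/1071.69 = 0.964206
Chained index = 100 × 1.033476 × 0.964206 = 99.6484

99.65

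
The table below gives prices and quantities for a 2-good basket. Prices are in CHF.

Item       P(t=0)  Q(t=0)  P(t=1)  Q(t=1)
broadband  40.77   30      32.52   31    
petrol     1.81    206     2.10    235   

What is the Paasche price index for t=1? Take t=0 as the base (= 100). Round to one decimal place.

88.9

Paasche price index uses current-period quantities as weights.
ΣP(t=1)·Q(t=1) = 32.52×31 + 2.10×235 = 1008.12 + 493.5 = 1501.62
ΣP(t=0)·Q(t=1) = 40.77×31 + 1.81×235 = 1263.87 + 425.35 = 1689.22
Index = 1501.62 / 1689.22 × 100 = 88.8943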